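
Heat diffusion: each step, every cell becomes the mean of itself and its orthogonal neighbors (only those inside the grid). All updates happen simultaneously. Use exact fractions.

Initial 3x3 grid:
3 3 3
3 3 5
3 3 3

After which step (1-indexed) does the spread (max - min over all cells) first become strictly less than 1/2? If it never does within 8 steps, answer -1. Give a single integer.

Step 1: max=11/3, min=3, spread=2/3
Step 2: max=427/120, min=3, spread=67/120
Step 3: max=3677/1080, min=307/100, spread=1807/5400
  -> spread < 1/2 first at step 3
Step 4: max=1453963/432000, min=8461/2700, spread=33401/144000
Step 5: max=12893933/3888000, min=853391/270000, spread=3025513/19440000
Step 6: max=5130526867/1555200000, min=45955949/14400000, spread=53531/497664
Step 7: max=305968925849/93312000000, min=12455116051/3888000000, spread=450953/5971968
Step 8: max=18305063560603/5598720000000, min=1500688610519/466560000000, spread=3799043/71663616

Answer: 3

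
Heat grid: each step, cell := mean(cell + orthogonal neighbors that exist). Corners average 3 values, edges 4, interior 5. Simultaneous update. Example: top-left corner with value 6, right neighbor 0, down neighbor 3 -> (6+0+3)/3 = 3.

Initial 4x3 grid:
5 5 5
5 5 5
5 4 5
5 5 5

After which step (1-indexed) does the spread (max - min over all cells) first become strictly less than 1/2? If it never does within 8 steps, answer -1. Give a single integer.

Step 1: max=5, min=19/4, spread=1/4
  -> spread < 1/2 first at step 1
Step 2: max=5, min=477/100, spread=23/100
Step 3: max=1987/400, min=23189/4800, spread=131/960
Step 4: max=35609/7200, min=209449/43200, spread=841/8640
Step 5: max=7106627/1440000, min=83857949/17280000, spread=56863/691200
Step 6: max=63810457/12960000, min=756065659/155520000, spread=386393/6220800
Step 7: max=25499641187/5184000000, min=302646276869/62208000000, spread=26795339/497664000
Step 8: max=1528113850333/311040000000, min=18178584285871/3732480000000, spread=254051069/5971968000

Answer: 1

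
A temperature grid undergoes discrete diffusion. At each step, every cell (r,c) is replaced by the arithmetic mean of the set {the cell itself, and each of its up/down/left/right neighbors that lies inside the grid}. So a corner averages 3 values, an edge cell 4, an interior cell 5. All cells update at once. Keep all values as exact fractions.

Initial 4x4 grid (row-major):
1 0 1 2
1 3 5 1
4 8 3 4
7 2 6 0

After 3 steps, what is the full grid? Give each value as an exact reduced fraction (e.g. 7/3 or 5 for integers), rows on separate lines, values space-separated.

Answer: 2177/1080 2777/1440 16157/7200 4421/2160
3893/1440 9161/3000 3187/1200 9871/3600
29561/7200 22541/6000 11317/3000 10459/3600
1891/432 4087/900 814/225 3721/1080

Derivation:
After step 1:
  2/3 5/4 2 4/3
  9/4 17/5 13/5 3
  5 4 26/5 2
  13/3 23/4 11/4 10/3
After step 2:
  25/18 439/240 431/240 19/9
  679/240 27/10 81/25 67/30
  187/48 467/100 331/100 203/60
  181/36 101/24 511/120 97/36
After step 3:
  2177/1080 2777/1440 16157/7200 4421/2160
  3893/1440 9161/3000 3187/1200 9871/3600
  29561/7200 22541/6000 11317/3000 10459/3600
  1891/432 4087/900 814/225 3721/1080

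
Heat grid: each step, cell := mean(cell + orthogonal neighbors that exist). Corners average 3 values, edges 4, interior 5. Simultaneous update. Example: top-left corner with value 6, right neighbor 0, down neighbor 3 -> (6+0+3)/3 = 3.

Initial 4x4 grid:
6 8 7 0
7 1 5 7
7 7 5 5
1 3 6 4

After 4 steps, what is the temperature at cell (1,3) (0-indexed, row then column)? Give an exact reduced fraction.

Step 1: cell (1,3) = 17/4
Step 2: cell (1,3) = 115/24
Step 3: cell (1,3) = 17591/3600
Step 4: cell (1,3) = 530873/108000
Full grid after step 4:
  120589/21600 196747/36000 552473/108000 80173/16200
  390809/72000 20949/4000 22909/4500 530873/108000
  1070347/216000 449687/90000 19657/4000 177787/36000
  153419/32400 1013647/216000 348389/72000 105169/21600

Answer: 530873/108000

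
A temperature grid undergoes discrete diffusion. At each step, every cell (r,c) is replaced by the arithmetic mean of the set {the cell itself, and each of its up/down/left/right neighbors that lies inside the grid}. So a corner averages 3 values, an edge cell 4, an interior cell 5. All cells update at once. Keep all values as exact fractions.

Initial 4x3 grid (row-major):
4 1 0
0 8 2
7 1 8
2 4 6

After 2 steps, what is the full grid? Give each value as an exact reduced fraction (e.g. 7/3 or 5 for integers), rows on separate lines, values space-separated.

Answer: 29/9 499/240 35/12
679/240 41/10 243/80
1031/240 18/5 407/80
121/36 1151/240 9/2

Derivation:
After step 1:
  5/3 13/4 1
  19/4 12/5 9/2
  5/2 28/5 17/4
  13/3 13/4 6
After step 2:
  29/9 499/240 35/12
  679/240 41/10 243/80
  1031/240 18/5 407/80
  121/36 1151/240 9/2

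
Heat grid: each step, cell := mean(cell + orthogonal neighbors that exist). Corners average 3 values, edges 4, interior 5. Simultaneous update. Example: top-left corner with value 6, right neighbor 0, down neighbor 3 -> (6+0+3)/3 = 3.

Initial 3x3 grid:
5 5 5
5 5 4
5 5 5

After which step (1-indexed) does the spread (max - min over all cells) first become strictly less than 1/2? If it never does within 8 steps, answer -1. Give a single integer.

Answer: 1

Derivation:
Step 1: max=5, min=14/3, spread=1/3
  -> spread < 1/2 first at step 1
Step 2: max=5, min=1133/240, spread=67/240
Step 3: max=993/200, min=10363/2160, spread=1807/10800
Step 4: max=26639/5400, min=4162037/864000, spread=33401/288000
Step 5: max=2656609/540000, min=37650067/7776000, spread=3025513/38880000
Step 6: max=141244051/28800000, min=15087073133/3110400000, spread=53531/995328
Step 7: max=38088883949/7776000000, min=907087074151/186624000000, spread=450953/11943936
Step 8: max=4564591389481/933120000000, min=54478296439397/11197440000000, spread=3799043/143327232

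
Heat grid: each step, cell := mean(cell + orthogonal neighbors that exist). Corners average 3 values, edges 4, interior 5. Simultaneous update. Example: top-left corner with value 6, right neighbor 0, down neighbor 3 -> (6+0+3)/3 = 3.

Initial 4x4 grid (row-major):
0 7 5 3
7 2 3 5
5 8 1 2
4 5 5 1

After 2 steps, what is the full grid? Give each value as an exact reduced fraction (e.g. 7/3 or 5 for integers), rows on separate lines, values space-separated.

After step 1:
  14/3 7/2 9/2 13/3
  7/2 27/5 16/5 13/4
  6 21/5 19/5 9/4
  14/3 11/2 3 8/3
After step 2:
  35/9 271/60 233/60 145/36
  587/120 99/25 403/100 391/120
  551/120 249/50 329/100 359/120
  97/18 521/120 449/120 95/36

Answer: 35/9 271/60 233/60 145/36
587/120 99/25 403/100 391/120
551/120 249/50 329/100 359/120
97/18 521/120 449/120 95/36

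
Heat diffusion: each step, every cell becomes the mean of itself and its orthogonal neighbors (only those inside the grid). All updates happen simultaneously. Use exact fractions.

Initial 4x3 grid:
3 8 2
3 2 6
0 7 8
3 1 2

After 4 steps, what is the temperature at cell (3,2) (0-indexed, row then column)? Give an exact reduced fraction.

Step 1: cell (3,2) = 11/3
Step 2: cell (3,2) = 38/9
Step 3: cell (3,2) = 4163/1080
Step 4: cell (3,2) = 512261/129600
Full grid after step 4:
  498311/129600 415201/96000 580411/129600
  811681/216000 159559/40000 979931/216000
  700721/216000 461227/120000 886471/216000
  410161/129600 982373/288000 512261/129600

Answer: 512261/129600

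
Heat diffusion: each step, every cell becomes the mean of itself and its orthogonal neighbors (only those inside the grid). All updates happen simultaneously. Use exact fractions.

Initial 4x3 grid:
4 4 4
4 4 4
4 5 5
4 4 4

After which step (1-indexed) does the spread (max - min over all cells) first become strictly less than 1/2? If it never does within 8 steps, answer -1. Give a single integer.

Step 1: max=9/2, min=4, spread=1/2
Step 2: max=1049/240, min=4, spread=89/240
  -> spread < 1/2 first at step 2
Step 3: max=584/135, min=973/240, spread=587/2160
Step 4: max=558217/129600, min=9793/2400, spread=5879/25920
Step 5: max=33301553/7776000, min=13862/3375, spread=272701/1555200
Step 6: max=1990695967/466560000, min=53449247/12960000, spread=2660923/18662400
Step 7: max=119032929053/27993600000, min=357614797/86400000, spread=126629393/1119744000
Step 8: max=7124079199927/1679616000000, min=193614183307/46656000000, spread=1231748807/13436928000

Answer: 2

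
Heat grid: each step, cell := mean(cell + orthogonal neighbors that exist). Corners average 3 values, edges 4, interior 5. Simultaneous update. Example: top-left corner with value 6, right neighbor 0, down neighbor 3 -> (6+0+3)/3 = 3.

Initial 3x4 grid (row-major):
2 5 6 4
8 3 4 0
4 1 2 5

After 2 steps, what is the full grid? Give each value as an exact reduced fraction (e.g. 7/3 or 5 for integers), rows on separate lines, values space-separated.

After step 1:
  5 4 19/4 10/3
  17/4 21/5 3 13/4
  13/3 5/2 3 7/3
After step 2:
  53/12 359/80 181/48 34/9
  1067/240 359/100 91/25 143/48
  133/36 421/120 65/24 103/36

Answer: 53/12 359/80 181/48 34/9
1067/240 359/100 91/25 143/48
133/36 421/120 65/24 103/36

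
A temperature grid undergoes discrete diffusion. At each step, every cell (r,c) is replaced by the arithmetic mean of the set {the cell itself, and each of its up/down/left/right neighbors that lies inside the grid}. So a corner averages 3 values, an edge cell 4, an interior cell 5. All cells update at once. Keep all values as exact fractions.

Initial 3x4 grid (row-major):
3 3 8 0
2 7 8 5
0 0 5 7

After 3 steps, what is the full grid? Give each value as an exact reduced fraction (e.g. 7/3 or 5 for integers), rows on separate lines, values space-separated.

After step 1:
  8/3 21/4 19/4 13/3
  3 4 33/5 5
  2/3 3 5 17/3
After step 2:
  131/36 25/6 157/30 169/36
  31/12 437/100 507/100 27/5
  20/9 19/6 76/15 47/9
After step 3:
  187/54 3917/900 1078/225 2759/540
  11533/3600 5807/1500 1257/250 1529/300
  287/108 13343/3600 16673/3600 706/135

Answer: 187/54 3917/900 1078/225 2759/540
11533/3600 5807/1500 1257/250 1529/300
287/108 13343/3600 16673/3600 706/135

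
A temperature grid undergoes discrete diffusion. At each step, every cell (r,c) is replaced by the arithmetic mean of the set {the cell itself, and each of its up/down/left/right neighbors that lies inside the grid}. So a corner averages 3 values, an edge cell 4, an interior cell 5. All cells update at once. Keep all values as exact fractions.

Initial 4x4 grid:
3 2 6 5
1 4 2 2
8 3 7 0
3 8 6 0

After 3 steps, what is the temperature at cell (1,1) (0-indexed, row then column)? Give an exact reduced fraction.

Step 1: cell (1,1) = 12/5
Step 2: cell (1,1) = 407/100
Step 3: cell (1,1) = 6989/2000
Full grid after step 3:
  247/80 4291/1200 12301/3600 482/135
  9227/2400 6989/2000 5651/1500 11221/3600
  1241/288 1736/375 1451/400 1321/400
  565/108 6763/1440 3407/800 2317/720

Answer: 6989/2000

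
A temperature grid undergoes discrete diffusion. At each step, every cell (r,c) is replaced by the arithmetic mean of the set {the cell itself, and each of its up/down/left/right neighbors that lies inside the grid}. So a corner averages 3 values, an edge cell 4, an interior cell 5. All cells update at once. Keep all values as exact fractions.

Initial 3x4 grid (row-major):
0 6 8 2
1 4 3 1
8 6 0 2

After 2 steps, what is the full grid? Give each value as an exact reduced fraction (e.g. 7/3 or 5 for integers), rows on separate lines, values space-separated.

Answer: 121/36 187/48 967/240 125/36
175/48 389/100 167/50 37/15
17/4 65/16 229/80 23/12

Derivation:
After step 1:
  7/3 9/2 19/4 11/3
  13/4 4 16/5 2
  5 9/2 11/4 1
After step 2:
  121/36 187/48 967/240 125/36
  175/48 389/100 167/50 37/15
  17/4 65/16 229/80 23/12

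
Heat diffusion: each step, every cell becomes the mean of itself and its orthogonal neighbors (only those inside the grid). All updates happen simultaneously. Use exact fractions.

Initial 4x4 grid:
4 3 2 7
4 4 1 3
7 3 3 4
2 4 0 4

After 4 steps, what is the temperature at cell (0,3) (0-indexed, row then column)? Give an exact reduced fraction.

Step 1: cell (0,3) = 4
Step 2: cell (0,3) = 11/3
Step 3: cell (0,3) = 2497/720
Step 4: cell (0,3) = 72331/21600
Full grid after step 4:
  239503/64800 37367/10800 60893/18000 72331/21600
  158237/43200 630697/180000 64503/20000 236477/72000
  801737/216000 597971/180000 113573/36000 656527/216000
  228509/64800 359851/108000 319811/108000 38531/12960

Answer: 72331/21600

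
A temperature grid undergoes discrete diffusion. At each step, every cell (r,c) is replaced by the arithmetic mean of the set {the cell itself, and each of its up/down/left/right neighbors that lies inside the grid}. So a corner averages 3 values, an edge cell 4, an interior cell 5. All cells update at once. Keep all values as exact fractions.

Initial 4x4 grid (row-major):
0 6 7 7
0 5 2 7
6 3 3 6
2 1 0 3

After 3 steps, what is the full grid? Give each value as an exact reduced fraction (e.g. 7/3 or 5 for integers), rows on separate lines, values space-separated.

Answer: 1147/360 4831/1200 1961/400 1357/240
1883/600 139/40 9053/2000 3977/800
1633/600 6227/2000 3389/1000 9739/2400
1897/720 5947/2400 6859/2400 1133/360

Derivation:
After step 1:
  2 9/2 11/2 7
  11/4 16/5 24/5 11/2
  11/4 18/5 14/5 19/4
  3 3/2 7/4 3
After step 2:
  37/12 19/5 109/20 6
  107/40 377/100 109/25 441/80
  121/40 277/100 177/50 321/80
  29/12 197/80 181/80 19/6
After step 3:
  1147/360 4831/1200 1961/400 1357/240
  1883/600 139/40 9053/2000 3977/800
  1633/600 6227/2000 3389/1000 9739/2400
  1897/720 5947/2400 6859/2400 1133/360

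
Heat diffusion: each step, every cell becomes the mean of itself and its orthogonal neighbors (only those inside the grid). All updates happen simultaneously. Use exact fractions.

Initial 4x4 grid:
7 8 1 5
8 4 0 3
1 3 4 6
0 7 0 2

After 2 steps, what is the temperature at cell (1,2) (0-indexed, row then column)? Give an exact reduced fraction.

Answer: 83/25

Derivation:
Step 1: cell (1,2) = 12/5
Step 2: cell (1,2) = 83/25
Full grid after step 2:
  53/9 623/120 139/40 10/3
  76/15 104/25 83/25 253/80
  217/60 33/10 79/25 751/240
  49/18 733/240 661/240 29/9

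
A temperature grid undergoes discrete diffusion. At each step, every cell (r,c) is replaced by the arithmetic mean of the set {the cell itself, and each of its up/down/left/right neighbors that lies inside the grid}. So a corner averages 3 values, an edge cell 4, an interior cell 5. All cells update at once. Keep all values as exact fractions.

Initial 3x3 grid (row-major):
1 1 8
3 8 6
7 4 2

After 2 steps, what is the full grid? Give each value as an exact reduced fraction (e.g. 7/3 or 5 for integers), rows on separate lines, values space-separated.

Answer: 131/36 467/120 31/6
929/240 249/50 97/20
44/9 1099/240 61/12

Derivation:
After step 1:
  5/3 9/2 5
  19/4 22/5 6
  14/3 21/4 4
After step 2:
  131/36 467/120 31/6
  929/240 249/50 97/20
  44/9 1099/240 61/12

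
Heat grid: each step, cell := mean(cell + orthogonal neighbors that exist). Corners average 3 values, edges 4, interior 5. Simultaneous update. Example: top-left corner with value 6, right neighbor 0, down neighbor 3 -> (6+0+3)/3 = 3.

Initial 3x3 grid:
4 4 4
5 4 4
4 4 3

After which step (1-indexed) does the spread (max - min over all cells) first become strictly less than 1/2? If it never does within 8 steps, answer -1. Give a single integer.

Step 1: max=13/3, min=11/3, spread=2/3
Step 2: max=1027/240, min=67/18, spread=401/720
Step 3: max=9077/2160, min=4181/1080, spread=143/432
  -> spread < 1/2 first at step 3
Step 4: max=535879/129600, min=252877/64800, spread=1205/5184
Step 5: max=31994813/7776000, min=15362969/3888000, spread=10151/62208
Step 6: max=1906102111/466560000, min=926326993/233280000, spread=85517/746496
Step 7: max=113968156517/27993600000, min=55858404821/13996800000, spread=720431/8957952
Step 8: max=6816061489399/1679616000000, min=3360614955637/839808000000, spread=6069221/107495424

Answer: 3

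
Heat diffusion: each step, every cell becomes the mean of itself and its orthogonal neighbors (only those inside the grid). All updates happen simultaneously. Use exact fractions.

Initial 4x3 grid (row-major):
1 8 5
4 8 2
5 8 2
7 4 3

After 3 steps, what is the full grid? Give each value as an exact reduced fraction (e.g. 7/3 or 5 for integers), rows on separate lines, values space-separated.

Answer: 547/108 36059/7200 119/24
9191/1800 1922/375 5669/1200
1207/225 7403/1500 5479/1200
2831/540 35699/7200 1559/360

Derivation:
After step 1:
  13/3 11/2 5
  9/2 6 17/4
  6 27/5 15/4
  16/3 11/2 3
After step 2:
  43/9 125/24 59/12
  125/24 513/100 19/4
  637/120 533/100 41/10
  101/18 577/120 49/12
After step 3:
  547/108 36059/7200 119/24
  9191/1800 1922/375 5669/1200
  1207/225 7403/1500 5479/1200
  2831/540 35699/7200 1559/360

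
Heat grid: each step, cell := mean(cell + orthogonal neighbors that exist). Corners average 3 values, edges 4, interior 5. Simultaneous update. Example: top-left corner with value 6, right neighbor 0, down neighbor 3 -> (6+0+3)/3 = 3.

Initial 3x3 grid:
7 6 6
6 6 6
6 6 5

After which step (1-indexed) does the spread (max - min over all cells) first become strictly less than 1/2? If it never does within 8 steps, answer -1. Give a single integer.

Answer: 3

Derivation:
Step 1: max=19/3, min=17/3, spread=2/3
Step 2: max=113/18, min=103/18, spread=5/9
Step 3: max=1337/216, min=1255/216, spread=41/108
  -> spread < 1/2 first at step 3
Step 4: max=15899/2592, min=15205/2592, spread=347/1296
Step 5: max=189545/31104, min=183703/31104, spread=2921/15552
Step 6: max=2264099/373248, min=2214877/373248, spread=24611/186624
Step 7: max=27081185/4478976, min=26666527/4478976, spread=207329/2239488
Step 8: max=324232907/53747712, min=320739637/53747712, spread=1746635/26873856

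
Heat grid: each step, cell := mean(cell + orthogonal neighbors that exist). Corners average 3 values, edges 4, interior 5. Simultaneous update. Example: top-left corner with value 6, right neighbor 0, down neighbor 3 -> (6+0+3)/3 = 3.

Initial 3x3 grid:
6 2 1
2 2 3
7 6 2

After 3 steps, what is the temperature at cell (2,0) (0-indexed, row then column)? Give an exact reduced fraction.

Answer: 33/8

Derivation:
Step 1: cell (2,0) = 5
Step 2: cell (2,0) = 9/2
Step 3: cell (2,0) = 33/8
Full grid after step 3:
  91/27 1687/576 41/16
  2173/576 53/16 413/144
  33/8 2165/576 1433/432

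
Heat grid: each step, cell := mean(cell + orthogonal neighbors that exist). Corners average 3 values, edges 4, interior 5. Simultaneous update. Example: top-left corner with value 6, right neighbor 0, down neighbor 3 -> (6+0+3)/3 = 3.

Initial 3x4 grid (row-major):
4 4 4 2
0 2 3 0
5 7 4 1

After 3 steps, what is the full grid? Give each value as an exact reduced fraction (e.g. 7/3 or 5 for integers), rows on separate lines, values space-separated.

Answer: 3341/1080 22093/7200 6661/2400 1687/720
47471/14400 19609/6000 8447/3000 16843/7200
323/90 8431/2400 21883/7200 5311/2160

Derivation:
After step 1:
  8/3 7/2 13/4 2
  11/4 16/5 13/5 3/2
  4 9/2 15/4 5/3
After step 2:
  107/36 757/240 227/80 9/4
  757/240 331/100 143/50 233/120
  15/4 309/80 751/240 83/36
After step 3:
  3341/1080 22093/7200 6661/2400 1687/720
  47471/14400 19609/6000 8447/3000 16843/7200
  323/90 8431/2400 21883/7200 5311/2160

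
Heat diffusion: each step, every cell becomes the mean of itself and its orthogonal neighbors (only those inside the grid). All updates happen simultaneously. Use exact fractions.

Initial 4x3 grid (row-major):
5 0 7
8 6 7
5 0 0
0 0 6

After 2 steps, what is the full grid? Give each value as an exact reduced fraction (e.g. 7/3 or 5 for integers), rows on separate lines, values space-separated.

After step 1:
  13/3 9/2 14/3
  6 21/5 5
  13/4 11/5 13/4
  5/3 3/2 2
After step 2:
  89/18 177/40 85/18
  1067/240 219/50 1027/240
  787/240 72/25 249/80
  77/36 221/120 9/4

Answer: 89/18 177/40 85/18
1067/240 219/50 1027/240
787/240 72/25 249/80
77/36 221/120 9/4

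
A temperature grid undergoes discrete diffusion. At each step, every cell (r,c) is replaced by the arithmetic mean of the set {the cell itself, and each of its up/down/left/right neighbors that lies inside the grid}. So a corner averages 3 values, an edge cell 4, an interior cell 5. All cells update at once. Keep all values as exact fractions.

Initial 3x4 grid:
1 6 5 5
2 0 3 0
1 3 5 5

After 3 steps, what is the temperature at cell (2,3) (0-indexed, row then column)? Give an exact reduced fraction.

Answer: 3493/1080

Derivation:
Step 1: cell (2,3) = 10/3
Step 2: cell (2,3) = 127/36
Step 3: cell (2,3) = 3493/1080
Full grid after step 3:
  1901/720 6883/2400 25319/7200 1859/540
  323/150 354/125 18487/6000 50093/14400
  179/80 5933/2400 23069/7200 3493/1080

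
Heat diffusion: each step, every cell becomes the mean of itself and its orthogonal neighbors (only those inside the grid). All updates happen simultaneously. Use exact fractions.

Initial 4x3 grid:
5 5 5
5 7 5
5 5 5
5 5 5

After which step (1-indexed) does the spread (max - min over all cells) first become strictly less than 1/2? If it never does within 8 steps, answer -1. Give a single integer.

Step 1: max=11/2, min=5, spread=1/2
Step 2: max=273/50, min=5, spread=23/50
  -> spread < 1/2 first at step 2
Step 3: max=12811/2400, min=1013/200, spread=131/480
Step 4: max=114551/21600, min=18391/3600, spread=841/4320
Step 5: max=45742051/8640000, min=3693373/720000, spread=56863/345600
Step 6: max=410334341/77760000, min=33389543/6480000, spread=386393/3110400
Step 7: max=163913723131/31104000000, min=13380358813/2592000000, spread=26795339/248832000
Step 8: max=9815015714129/1866240000000, min=804686149667/155520000000, spread=254051069/2985984000

Answer: 2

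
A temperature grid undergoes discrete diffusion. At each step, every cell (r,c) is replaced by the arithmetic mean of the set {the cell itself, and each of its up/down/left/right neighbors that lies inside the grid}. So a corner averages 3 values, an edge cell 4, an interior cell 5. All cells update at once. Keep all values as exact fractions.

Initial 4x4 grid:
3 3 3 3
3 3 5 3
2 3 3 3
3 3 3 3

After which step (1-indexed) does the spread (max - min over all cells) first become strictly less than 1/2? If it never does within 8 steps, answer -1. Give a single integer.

Answer: 4

Derivation:
Step 1: max=7/2, min=8/3, spread=5/6
Step 2: max=86/25, min=329/120, spread=419/600
Step 3: max=3967/1200, min=3029/1080, spread=5413/10800
Step 4: max=17771/5400, min=93563/32400, spread=13063/32400
  -> spread < 1/2 first at step 4
Step 5: max=526247/162000, min=2828009/972000, spread=329473/972000
Step 6: max=1966237/607500, min=86024093/29160000, spread=8355283/29160000
Step 7: max=468115457/145800000, min=2598061949/874800000, spread=210630793/874800000
Step 8: max=6987836263/2187000000, min=78539024153/26244000000, spread=5315011003/26244000000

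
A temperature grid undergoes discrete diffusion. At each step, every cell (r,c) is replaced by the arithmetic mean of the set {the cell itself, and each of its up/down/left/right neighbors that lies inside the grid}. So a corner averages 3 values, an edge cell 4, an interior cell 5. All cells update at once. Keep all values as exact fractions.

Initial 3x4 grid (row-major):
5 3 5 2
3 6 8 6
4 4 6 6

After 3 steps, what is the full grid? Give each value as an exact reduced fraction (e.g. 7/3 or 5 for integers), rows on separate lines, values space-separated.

After step 1:
  11/3 19/4 9/2 13/3
  9/2 24/5 31/5 11/2
  11/3 5 6 6
After step 2:
  155/36 1063/240 1187/240 43/9
  499/120 101/20 27/5 661/120
  79/18 73/15 29/5 35/6
After step 3:
  9283/2160 6743/1440 7039/1440 10967/2160
  1289/288 5737/1200 6409/1200 7747/1440
  4829/1080 3619/720 219/40 2057/360

Answer: 9283/2160 6743/1440 7039/1440 10967/2160
1289/288 5737/1200 6409/1200 7747/1440
4829/1080 3619/720 219/40 2057/360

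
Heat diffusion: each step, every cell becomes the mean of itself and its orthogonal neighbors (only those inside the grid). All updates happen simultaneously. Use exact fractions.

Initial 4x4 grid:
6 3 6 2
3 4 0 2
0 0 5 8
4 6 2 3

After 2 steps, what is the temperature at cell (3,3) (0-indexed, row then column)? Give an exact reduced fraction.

Step 1: cell (3,3) = 13/3
Step 2: cell (3,3) = 77/18
Full grid after step 2:
  4 27/8 427/120 109/36
  11/4 82/25 283/100 427/120
  17/6 51/20 179/50 89/24
  97/36 10/3 43/12 77/18

Answer: 77/18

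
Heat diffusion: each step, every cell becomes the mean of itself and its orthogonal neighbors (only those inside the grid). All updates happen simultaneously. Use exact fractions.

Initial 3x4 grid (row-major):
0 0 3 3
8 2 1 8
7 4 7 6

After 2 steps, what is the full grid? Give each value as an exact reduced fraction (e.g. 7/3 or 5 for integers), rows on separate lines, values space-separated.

After step 1:
  8/3 5/4 7/4 14/3
  17/4 3 21/5 9/2
  19/3 5 9/2 7
After step 2:
  49/18 13/6 89/30 131/36
  65/16 177/50 359/100 611/120
  187/36 113/24 207/40 16/3

Answer: 49/18 13/6 89/30 131/36
65/16 177/50 359/100 611/120
187/36 113/24 207/40 16/3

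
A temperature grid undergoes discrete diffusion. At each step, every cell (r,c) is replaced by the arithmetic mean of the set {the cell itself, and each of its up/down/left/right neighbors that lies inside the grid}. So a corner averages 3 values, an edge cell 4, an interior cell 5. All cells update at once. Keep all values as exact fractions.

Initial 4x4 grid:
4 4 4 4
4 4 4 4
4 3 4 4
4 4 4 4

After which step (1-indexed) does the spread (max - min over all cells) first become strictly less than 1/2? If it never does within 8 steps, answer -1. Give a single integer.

Answer: 1

Derivation:
Step 1: max=4, min=15/4, spread=1/4
  -> spread < 1/2 first at step 1
Step 2: max=4, min=189/50, spread=11/50
Step 3: max=4, min=9233/2400, spread=367/2400
Step 4: max=2387/600, min=41629/10800, spread=1337/10800
Step 5: max=71531/18000, min=1254331/324000, spread=33227/324000
Step 6: max=427951/108000, min=37665673/9720000, spread=849917/9720000
Step 7: max=6411467/1620000, min=1132685653/291600000, spread=21378407/291600000
Step 8: max=1920311657/486000000, min=34025537629/8748000000, spread=540072197/8748000000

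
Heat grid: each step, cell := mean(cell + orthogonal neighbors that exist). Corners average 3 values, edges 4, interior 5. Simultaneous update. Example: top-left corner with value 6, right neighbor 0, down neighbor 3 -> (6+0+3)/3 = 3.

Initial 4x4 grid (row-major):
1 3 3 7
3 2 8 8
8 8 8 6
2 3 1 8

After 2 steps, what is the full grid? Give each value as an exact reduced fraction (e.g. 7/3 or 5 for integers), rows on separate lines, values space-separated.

After step 1:
  7/3 9/4 21/4 6
  7/2 24/5 29/5 29/4
  21/4 29/5 31/5 15/2
  13/3 7/2 5 5
After step 2:
  97/36 439/120 193/40 37/6
  953/240 443/100 293/50 531/80
  1133/240 511/100 303/50 519/80
  157/36 559/120 197/40 35/6

Answer: 97/36 439/120 193/40 37/6
953/240 443/100 293/50 531/80
1133/240 511/100 303/50 519/80
157/36 559/120 197/40 35/6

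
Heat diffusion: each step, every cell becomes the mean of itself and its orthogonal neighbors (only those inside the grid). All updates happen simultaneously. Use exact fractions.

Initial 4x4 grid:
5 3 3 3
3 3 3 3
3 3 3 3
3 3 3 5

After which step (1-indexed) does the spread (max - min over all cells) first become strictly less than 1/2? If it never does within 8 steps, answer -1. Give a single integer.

Step 1: max=11/3, min=3, spread=2/3
Step 2: max=32/9, min=3, spread=5/9
Step 3: max=365/108, min=37/12, spread=8/27
  -> spread < 1/2 first at step 3
Step 4: max=10763/3240, min=223/72, spread=91/405
Step 5: max=317153/97200, min=3761/1200, spread=782/6075
Step 6: max=1889011/583200, min=1019623/324000, spread=8389/91125
Step 7: max=281497409/87480000, min=30741113/9720000, spread=75428/1366875
Step 8: max=8418815183/2624400000, min=61622009/19440000, spread=780031/20503125

Answer: 3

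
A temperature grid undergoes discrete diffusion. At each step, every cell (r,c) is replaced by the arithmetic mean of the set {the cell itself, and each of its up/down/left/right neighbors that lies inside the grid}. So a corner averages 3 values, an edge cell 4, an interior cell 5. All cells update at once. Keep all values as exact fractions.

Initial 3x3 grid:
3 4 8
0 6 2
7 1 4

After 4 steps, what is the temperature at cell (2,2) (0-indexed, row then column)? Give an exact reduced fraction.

Step 1: cell (2,2) = 7/3
Step 2: cell (2,2) = 71/18
Step 3: cell (2,2) = 3823/1080
Step 4: cell (2,2) = 248171/64800
Full grid after step 4:
  491767/129600 1102913/288000 541067/129600
  125161/36000 154827/40000 276697/72000
  229921/64800 504269/144000 248171/64800

Answer: 248171/64800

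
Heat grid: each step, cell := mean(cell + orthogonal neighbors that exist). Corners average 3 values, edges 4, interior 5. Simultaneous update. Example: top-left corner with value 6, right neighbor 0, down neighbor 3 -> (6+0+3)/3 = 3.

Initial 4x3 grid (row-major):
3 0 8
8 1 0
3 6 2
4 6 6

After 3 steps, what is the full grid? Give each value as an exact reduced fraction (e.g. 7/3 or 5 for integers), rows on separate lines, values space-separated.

After step 1:
  11/3 3 8/3
  15/4 3 11/4
  21/4 18/5 7/2
  13/3 11/2 14/3
After step 2:
  125/36 37/12 101/36
  47/12 161/50 143/48
  127/30 417/100 871/240
  181/36 181/40 41/9
After step 3:
  377/108 11323/3600 1277/432
  6679/1800 20843/6000 22741/7200
  15613/3600 7911/2000 27601/7200
  4963/1080 10967/2400 9151/2160

Answer: 377/108 11323/3600 1277/432
6679/1800 20843/6000 22741/7200
15613/3600 7911/2000 27601/7200
4963/1080 10967/2400 9151/2160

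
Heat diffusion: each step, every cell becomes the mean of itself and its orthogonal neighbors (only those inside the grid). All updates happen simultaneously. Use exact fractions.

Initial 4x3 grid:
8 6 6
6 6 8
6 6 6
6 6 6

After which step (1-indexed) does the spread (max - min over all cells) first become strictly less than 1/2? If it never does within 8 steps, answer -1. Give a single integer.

Answer: 4

Derivation:
Step 1: max=20/3, min=6, spread=2/3
Step 2: max=787/120, min=6, spread=67/120
Step 3: max=7067/1080, min=145/24, spread=271/540
Step 4: max=420799/64800, min=7321/1200, spread=5093/12960
  -> spread < 1/2 first at step 4
Step 5: max=25139501/3888000, min=662611/108000, spread=257101/777600
Step 6: max=1501333999/233280000, min=19987967/3240000, spread=497603/1866240
Step 7: max=89774837141/13996800000, min=200646113/32400000, spread=123828653/559872000
Step 8: max=5369989884319/839808000000, min=18118295413/2916000000, spread=1215366443/6718464000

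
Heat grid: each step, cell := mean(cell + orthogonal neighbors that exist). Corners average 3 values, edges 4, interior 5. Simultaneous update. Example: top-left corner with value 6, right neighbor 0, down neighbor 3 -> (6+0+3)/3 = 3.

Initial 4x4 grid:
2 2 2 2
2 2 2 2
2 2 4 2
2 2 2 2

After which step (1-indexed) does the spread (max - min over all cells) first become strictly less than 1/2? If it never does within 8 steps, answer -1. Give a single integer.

Step 1: max=5/2, min=2, spread=1/2
Step 2: max=61/25, min=2, spread=11/25
  -> spread < 1/2 first at step 2
Step 3: max=2767/1200, min=2, spread=367/1200
Step 4: max=12371/5400, min=613/300, spread=1337/5400
Step 5: max=365669/162000, min=18469/9000, spread=33227/162000
Step 6: max=10934327/4860000, min=112049/54000, spread=849917/4860000
Step 7: max=325314347/145800000, min=1688533/810000, spread=21378407/145800000
Step 8: max=9714462371/4374000000, min=509688343/243000000, spread=540072197/4374000000

Answer: 2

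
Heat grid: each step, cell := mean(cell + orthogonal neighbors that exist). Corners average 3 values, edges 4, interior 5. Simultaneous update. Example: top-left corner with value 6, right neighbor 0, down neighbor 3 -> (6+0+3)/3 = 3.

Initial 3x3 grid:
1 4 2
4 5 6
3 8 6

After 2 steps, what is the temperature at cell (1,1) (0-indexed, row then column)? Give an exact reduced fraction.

Answer: 219/50

Derivation:
Step 1: cell (1,1) = 27/5
Step 2: cell (1,1) = 219/50
Full grid after step 2:
  37/12 77/20 47/12
  333/80 219/50 1249/240
  55/12 677/120 203/36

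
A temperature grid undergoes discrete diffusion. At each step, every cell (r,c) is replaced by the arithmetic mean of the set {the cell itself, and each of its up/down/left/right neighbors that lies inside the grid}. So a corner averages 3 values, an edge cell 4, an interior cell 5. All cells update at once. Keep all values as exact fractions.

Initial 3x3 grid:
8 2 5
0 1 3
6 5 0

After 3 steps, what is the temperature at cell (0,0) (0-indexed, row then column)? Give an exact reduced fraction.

Answer: 7307/2160

Derivation:
Step 1: cell (0,0) = 10/3
Step 2: cell (0,0) = 133/36
Step 3: cell (0,0) = 7307/2160
Full grid after step 3:
  7307/2160 11831/3600 6497/2160
  16133/4800 1499/500 13783/4800
  6907/2160 10831/3600 5857/2160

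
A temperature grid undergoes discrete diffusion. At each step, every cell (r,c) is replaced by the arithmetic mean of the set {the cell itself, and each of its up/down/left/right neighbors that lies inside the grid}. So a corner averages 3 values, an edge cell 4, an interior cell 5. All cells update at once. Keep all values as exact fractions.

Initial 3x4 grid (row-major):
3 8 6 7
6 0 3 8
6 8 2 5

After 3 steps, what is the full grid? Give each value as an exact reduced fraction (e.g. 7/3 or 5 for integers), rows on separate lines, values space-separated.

After step 1:
  17/3 17/4 6 7
  15/4 5 19/5 23/4
  20/3 4 9/2 5
After step 2:
  41/9 251/48 421/80 25/4
  253/48 104/25 501/100 431/80
  173/36 121/24 173/40 61/12
After step 3:
  271/54 34573/7200 13051/2400 169/30
  67651/14400 14827/3000 4829/1000 26077/4800
  2177/432 16499/3600 973/200 3551/720

Answer: 271/54 34573/7200 13051/2400 169/30
67651/14400 14827/3000 4829/1000 26077/4800
2177/432 16499/3600 973/200 3551/720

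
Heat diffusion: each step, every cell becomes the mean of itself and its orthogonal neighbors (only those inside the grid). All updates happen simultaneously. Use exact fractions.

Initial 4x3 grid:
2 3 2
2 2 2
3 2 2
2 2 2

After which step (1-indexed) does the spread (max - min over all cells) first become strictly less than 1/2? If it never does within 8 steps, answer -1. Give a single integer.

Answer: 1

Derivation:
Step 1: max=7/3, min=2, spread=1/3
  -> spread < 1/2 first at step 1
Step 2: max=547/240, min=2, spread=67/240
Step 3: max=4907/2160, min=371/180, spread=91/432
Step 4: max=291523/129600, min=11257/5400, spread=4271/25920
Step 5: max=17380997/7776000, min=25289/12000, spread=39749/311040
Step 6: max=1037018023/466560000, min=5156419/2430000, spread=1879423/18662400
Step 7: max=61945111157/27993600000, min=1244279959/583200000, spread=3551477/44789760
Step 8: max=3703587076063/1679616000000, min=6246151213/2916000000, spread=846431819/13436928000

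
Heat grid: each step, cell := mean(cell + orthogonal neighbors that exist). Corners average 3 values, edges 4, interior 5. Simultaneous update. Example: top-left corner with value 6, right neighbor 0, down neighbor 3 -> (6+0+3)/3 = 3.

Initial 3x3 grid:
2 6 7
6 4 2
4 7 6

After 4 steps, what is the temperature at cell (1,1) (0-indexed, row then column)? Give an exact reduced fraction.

Step 1: cell (1,1) = 5
Step 2: cell (1,1) = 19/4
Step 3: cell (1,1) = 1181/240
Step 4: cell (1,1) = 69907/14400
Full grid after step 4:
  24545/5184 166261/34560 4171/864
  10481/2160 69907/14400 56827/11520
  25499/5184 172591/34560 2149/432

Answer: 69907/14400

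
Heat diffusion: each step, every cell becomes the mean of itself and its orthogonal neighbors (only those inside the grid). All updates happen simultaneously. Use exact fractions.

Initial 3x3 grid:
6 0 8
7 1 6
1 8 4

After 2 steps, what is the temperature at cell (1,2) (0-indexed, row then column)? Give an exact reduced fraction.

Answer: 1189/240

Derivation:
Step 1: cell (1,2) = 19/4
Step 2: cell (1,2) = 1189/240
Full grid after step 2:
  71/18 343/80 79/18
  1069/240 403/100 1189/240
  151/36 577/120 19/4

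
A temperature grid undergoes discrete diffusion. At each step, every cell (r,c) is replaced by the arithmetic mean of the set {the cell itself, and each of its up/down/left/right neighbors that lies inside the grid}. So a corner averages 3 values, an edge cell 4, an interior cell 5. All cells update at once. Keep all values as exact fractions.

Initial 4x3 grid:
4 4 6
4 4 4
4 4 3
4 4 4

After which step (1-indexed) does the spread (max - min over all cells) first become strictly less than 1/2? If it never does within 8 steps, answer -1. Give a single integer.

Step 1: max=14/3, min=11/3, spread=1
Step 2: max=161/36, min=137/36, spread=2/3
Step 3: max=931/216, min=2077/540, spread=167/360
  -> spread < 1/2 first at step 3
Step 4: max=274843/64800, min=63067/16200, spread=301/864
Step 5: max=16291157/3888000, min=1906399/486000, spread=69331/259200
Step 6: max=970076383/233280000, min=766365349/194400000, spread=252189821/1166400000
Step 7: max=57872394197/13996800000, min=46165774841/11664000000, spread=12367321939/69984000000
Step 8: max=3457794174223/839808000000, min=2779664628769/699840000000, spread=610983098501/4199040000000

Answer: 3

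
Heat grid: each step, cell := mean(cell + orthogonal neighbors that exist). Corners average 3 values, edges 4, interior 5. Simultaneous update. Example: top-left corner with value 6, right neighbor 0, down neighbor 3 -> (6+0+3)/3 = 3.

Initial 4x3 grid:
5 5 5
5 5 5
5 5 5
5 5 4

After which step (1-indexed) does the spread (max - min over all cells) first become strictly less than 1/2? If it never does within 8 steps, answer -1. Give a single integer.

Answer: 1

Derivation:
Step 1: max=5, min=14/3, spread=1/3
  -> spread < 1/2 first at step 1
Step 2: max=5, min=85/18, spread=5/18
Step 3: max=5, min=1039/216, spread=41/216
Step 4: max=5, min=125383/25920, spread=4217/25920
Step 5: max=35921/7200, min=7566851/1555200, spread=38417/311040
Step 6: max=717403/144000, min=455359789/93312000, spread=1903471/18662400
Step 7: max=21484241/4320000, min=27392610911/5598720000, spread=18038617/223948800
Step 8: max=1931073241/388800000, min=1646347817149/335923200000, spread=883978523/13436928000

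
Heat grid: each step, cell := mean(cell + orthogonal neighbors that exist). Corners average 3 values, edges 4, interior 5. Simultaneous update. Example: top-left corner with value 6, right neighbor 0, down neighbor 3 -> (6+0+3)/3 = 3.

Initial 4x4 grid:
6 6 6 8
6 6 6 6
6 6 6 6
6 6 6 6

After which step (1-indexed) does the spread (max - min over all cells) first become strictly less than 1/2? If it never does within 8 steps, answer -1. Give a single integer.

Answer: 3

Derivation:
Step 1: max=20/3, min=6, spread=2/3
Step 2: max=59/9, min=6, spread=5/9
Step 3: max=689/108, min=6, spread=41/108
  -> spread < 1/2 first at step 3
Step 4: max=20483/3240, min=6, spread=1043/3240
Step 5: max=608753/97200, min=6, spread=25553/97200
Step 6: max=18167459/2916000, min=54079/9000, spread=645863/2916000
Step 7: max=542521691/87480000, min=360971/60000, spread=16225973/87480000
Step 8: max=16223877983/2624400000, min=162701/27000, spread=409340783/2624400000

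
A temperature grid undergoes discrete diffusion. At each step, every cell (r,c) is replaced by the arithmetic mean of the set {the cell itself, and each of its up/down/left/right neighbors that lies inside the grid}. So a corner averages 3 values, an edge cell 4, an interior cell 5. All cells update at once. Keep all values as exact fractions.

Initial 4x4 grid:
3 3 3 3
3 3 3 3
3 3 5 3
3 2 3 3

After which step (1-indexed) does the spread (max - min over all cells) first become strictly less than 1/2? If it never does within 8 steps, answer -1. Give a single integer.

Step 1: max=7/2, min=8/3, spread=5/6
Step 2: max=67/20, min=101/36, spread=49/90
Step 3: max=261/80, min=1573/540, spread=151/432
  -> spread < 1/2 first at step 3
Step 4: max=2309/720, min=47839/16200, spread=8227/32400
Step 5: max=229709/72000, min=1456453/486000, spread=376331/1944000
Step 6: max=2053747/648000, min=21986477/7290000, spread=4472707/29160000
Step 7: max=204497341/64800000, min=1327625113/437400000, spread=42185551/349920000
Step 8: max=203750711/64800000, min=9992884021/3280500000, spread=2575965787/26244000000

Answer: 3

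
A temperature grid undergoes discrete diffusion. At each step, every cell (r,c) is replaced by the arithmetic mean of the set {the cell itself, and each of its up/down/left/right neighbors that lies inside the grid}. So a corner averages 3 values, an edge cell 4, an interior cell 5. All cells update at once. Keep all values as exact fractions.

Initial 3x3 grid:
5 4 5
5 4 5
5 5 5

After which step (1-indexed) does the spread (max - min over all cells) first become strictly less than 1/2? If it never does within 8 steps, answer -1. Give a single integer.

Answer: 2

Derivation:
Step 1: max=5, min=9/2, spread=1/2
Step 2: max=387/80, min=553/120, spread=11/48
  -> spread < 1/2 first at step 2
Step 3: max=577/120, min=33401/7200, spread=1219/7200
Step 4: max=459241/96000, min=2019397/432000, spread=755/6912
Step 5: max=82319881/17280000, min=121494509/25920000, spread=6353/82944
Step 6: max=4929722707/1036800000, min=7310941873/1555200000, spread=53531/995328
Step 7: max=10934385827/2304000000, min=439319555681/93312000000, spread=450953/11943936
Step 8: max=17694433549163/3732480000000, min=26393250206557/5598720000000, spread=3799043/143327232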